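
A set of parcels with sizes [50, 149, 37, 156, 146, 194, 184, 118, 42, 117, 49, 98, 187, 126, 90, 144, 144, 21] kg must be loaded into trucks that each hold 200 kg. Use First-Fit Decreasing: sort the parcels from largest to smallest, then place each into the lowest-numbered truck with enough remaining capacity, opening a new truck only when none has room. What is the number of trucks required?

Sorted descending: 194, 187, 184, 156, 149, 146, 144, 144, 126, 118, 117, 98, 90, 50, 49, 42, 37, 21.
194 kg → truck 1 (remaining 6 kg)
187 kg → truck 2 (remaining 13 kg)
184 kg → truck 3 (remaining 16 kg)
156 kg → truck 4 (remaining 44 kg)
149 kg → truck 5 (remaining 51 kg)
146 kg → truck 6 (remaining 54 kg)
144 kg → truck 7 (remaining 56 kg)
144 kg → truck 8 (remaining 56 kg)
126 kg → truck 9 (remaining 74 kg)
118 kg → truck 10 (remaining 82 kg)
117 kg → truck 11 (remaining 83 kg)
98 kg → truck 12 (remaining 102 kg)
90 kg → truck 12 (remaining 12 kg)
50 kg → truck 5 (remaining 1 kg)
49 kg → truck 6 (remaining 5 kg)
42 kg → truck 4 (remaining 2 kg)
37 kg → truck 7 (remaining 19 kg)
21 kg → truck 8 (remaining 35 kg)

12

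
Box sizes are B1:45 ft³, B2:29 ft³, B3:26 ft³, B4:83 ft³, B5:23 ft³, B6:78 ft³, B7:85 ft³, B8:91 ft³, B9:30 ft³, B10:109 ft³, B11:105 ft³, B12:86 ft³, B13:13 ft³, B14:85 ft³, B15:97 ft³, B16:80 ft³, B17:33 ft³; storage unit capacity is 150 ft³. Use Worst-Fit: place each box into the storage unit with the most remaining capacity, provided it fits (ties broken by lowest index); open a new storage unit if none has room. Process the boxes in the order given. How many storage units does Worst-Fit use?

11 storage units

Put B1 (45 ft³) in storage unit 1; 105 ft³ remain.
Put B2 (29 ft³) in storage unit 1; 76 ft³ remain.
Put B3 (26 ft³) in storage unit 1; 50 ft³ remain.
Put B4 (83 ft³) in storage unit 2; 67 ft³ remain.
Put B5 (23 ft³) in storage unit 2; 44 ft³ remain.
Put B6 (78 ft³) in storage unit 3; 72 ft³ remain.
Put B7 (85 ft³) in storage unit 4; 65 ft³ remain.
Put B8 (91 ft³) in storage unit 5; 59 ft³ remain.
Put B9 (30 ft³) in storage unit 3; 42 ft³ remain.
Put B10 (109 ft³) in storage unit 6; 41 ft³ remain.
Put B11 (105 ft³) in storage unit 7; 45 ft³ remain.
Put B12 (86 ft³) in storage unit 8; 64 ft³ remain.
Put B13 (13 ft³) in storage unit 4; 52 ft³ remain.
Put B14 (85 ft³) in storage unit 9; 65 ft³ remain.
Put B15 (97 ft³) in storage unit 10; 53 ft³ remain.
Put B16 (80 ft³) in storage unit 11; 70 ft³ remain.
Put B17 (33 ft³) in storage unit 11; 37 ft³ remain.
Final storage units: [45,29,26] [83,23] [78,30] [85,13] [91] [109] [105] [86] [85] [97] [80,33].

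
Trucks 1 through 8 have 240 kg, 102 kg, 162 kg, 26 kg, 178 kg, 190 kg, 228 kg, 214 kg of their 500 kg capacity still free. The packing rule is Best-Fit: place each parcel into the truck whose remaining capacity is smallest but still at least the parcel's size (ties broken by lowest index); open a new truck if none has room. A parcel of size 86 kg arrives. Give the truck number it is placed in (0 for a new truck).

Trucks with room: truck 1 (240 kg), truck 2 (102 kg), truck 3 (162 kg), truck 5 (178 kg), truck 6 (190 kg), truck 7 (228 kg), truck 8 (214 kg).
Tightest fit is truck 2 with 102 kg free.

2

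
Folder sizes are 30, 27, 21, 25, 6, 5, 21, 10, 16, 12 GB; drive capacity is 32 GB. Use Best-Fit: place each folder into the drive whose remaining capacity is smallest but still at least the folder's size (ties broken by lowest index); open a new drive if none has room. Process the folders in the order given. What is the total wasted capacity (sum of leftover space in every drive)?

30 GB → drive 1 (remaining 2 GB)
27 GB → drive 2 (remaining 5 GB)
21 GB → drive 3 (remaining 11 GB)
25 GB → drive 4 (remaining 7 GB)
6 GB → drive 4 (remaining 1 GB)
5 GB → drive 2 (remaining 0 GB)
21 GB → drive 5 (remaining 11 GB)
10 GB → drive 3 (remaining 1 GB)
16 GB → drive 6 (remaining 16 GB)
12 GB → drive 6 (remaining 4 GB)
6 drives × 32 GB = 192 GB; used 173 GB; unused 19 GB.

19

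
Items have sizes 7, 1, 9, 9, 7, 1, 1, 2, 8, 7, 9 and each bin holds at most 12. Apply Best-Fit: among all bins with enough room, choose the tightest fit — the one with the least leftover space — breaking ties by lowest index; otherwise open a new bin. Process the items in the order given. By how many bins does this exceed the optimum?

Best-Fit: [7,1] [9,1,1] [9,2] [7] [8] [7] [9] → 7 bins.
7 items exceed 6 (half the capacity), and no two of those can share a bin, so at least 7 bins are needed.
So 7 is already optimal.

0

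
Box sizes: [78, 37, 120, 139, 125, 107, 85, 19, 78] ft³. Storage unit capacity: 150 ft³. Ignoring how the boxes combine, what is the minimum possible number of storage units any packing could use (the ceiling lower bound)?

Total size = 78 + 37 + 120 + 139 + 125 + 107 + 85 + 19 + 78 = 788 ft³.
⌈788 / 150⌉ = 6.

6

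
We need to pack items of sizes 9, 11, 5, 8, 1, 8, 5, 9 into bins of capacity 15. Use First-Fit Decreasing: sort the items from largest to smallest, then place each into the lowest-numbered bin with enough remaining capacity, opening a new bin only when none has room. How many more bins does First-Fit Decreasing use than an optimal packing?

0

First-Fit Decreasing: [11,1] [9,5] [9,5] [8] [8] → 5 bins.
5 items exceed 7.5 (half the capacity), and no two of those can share a bin, so at least 5 bins are needed.
So 5 is already optimal.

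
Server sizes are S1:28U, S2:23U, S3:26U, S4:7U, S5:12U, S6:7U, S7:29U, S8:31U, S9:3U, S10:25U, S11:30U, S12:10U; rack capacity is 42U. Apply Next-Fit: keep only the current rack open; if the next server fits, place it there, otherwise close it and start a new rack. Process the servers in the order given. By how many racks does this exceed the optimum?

Next-Fit: [28] [23] [26,7] [12,7] [29] [31,3] [25] [30,10] → 8 racks.
7 servers exceed 21U (half the capacity), and no two of those can share a rack, so at least 7 racks are needed.
An optimal packing achieves that bound: [31,10] [30,12] [29,7,3] [28,7] [26] [25] [23] → 7 racks.
Excess: 8 − 7 = 1.

1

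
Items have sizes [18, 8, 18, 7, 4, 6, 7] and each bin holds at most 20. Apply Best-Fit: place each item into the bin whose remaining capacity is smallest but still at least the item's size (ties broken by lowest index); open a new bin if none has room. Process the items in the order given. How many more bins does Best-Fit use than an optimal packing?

0

Best-Fit: [18] [8,7,4] [18] [6,7] → 4 bins.
Total size 68; any packing needs at least ⌈68/20⌉ = 4 bins.
So 4 is already optimal.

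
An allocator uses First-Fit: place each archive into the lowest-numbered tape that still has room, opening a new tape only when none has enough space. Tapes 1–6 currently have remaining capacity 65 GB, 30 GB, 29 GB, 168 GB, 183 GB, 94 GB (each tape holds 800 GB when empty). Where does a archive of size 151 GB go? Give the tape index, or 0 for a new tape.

4

Tapes with room: tape 4 (168 GB), tape 5 (183 GB).
The first with room is tape 4.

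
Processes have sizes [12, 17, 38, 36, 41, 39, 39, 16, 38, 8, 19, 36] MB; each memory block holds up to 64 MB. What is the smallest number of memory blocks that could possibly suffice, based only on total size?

6 memory blocks

Total size = 12 + 17 + 38 + 36 + 41 + 39 + 39 + 16 + 38 + 8 + 19 + 36 = 339 MB.
⌈339 / 64⌉ = 6.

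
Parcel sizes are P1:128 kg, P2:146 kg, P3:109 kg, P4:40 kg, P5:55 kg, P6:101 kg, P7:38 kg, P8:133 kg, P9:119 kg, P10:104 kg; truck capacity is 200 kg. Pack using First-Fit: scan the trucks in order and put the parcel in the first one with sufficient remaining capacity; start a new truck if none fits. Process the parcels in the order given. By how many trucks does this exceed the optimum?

0

First-Fit: [128,40] [146,38] [109,55] [101] [133] [119] [104] → 7 trucks.
7 parcels exceed 100 kg (half the capacity), and no two of those can share a truck, so at least 7 trucks are needed.
So 7 is already optimal.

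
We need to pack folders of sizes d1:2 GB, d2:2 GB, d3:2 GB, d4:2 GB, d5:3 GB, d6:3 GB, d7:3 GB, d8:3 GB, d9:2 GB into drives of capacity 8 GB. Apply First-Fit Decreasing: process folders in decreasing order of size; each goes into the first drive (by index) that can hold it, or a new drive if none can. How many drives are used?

3 drives

Sorted descending: 3, 3, 3, 3, 2, 2, 2, 2, 2.
drive 1: place 3 GB, 5 GB left
drive 1: place 3 GB, 2 GB left
drive 2: place 3 GB, 5 GB left
drive 2: place 3 GB, 2 GB left
drive 1: place 2 GB, 0 GB left
drive 2: place 2 GB, 0 GB left
drive 3: place 2 GB, 6 GB left
drive 3: place 2 GB, 4 GB left
drive 3: place 2 GB, 2 GB left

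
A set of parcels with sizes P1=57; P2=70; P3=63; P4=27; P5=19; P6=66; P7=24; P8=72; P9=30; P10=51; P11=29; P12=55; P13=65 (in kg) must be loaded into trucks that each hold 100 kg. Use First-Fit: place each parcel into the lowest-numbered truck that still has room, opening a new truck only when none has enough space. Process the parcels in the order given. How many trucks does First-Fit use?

Put P1 (57 kg) in truck 1; 43 kg remain.
Put P2 (70 kg) in truck 2; 30 kg remain.
Put P3 (63 kg) in truck 3; 37 kg remain.
Put P4 (27 kg) in truck 1; 16 kg remain.
Put P5 (19 kg) in truck 2; 11 kg remain.
Put P6 (66 kg) in truck 4; 34 kg remain.
Put P7 (24 kg) in truck 3; 13 kg remain.
Put P8 (72 kg) in truck 5; 28 kg remain.
Put P9 (30 kg) in truck 4; 4 kg remain.
Put P10 (51 kg) in truck 6; 49 kg remain.
Put P11 (29 kg) in truck 6; 20 kg remain.
Put P12 (55 kg) in truck 7; 45 kg remain.
Put P13 (65 kg) in truck 8; 35 kg remain.

8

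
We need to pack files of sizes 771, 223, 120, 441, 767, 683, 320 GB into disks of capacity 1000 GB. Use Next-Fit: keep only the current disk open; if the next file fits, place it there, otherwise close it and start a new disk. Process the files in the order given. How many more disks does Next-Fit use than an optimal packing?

Next-Fit: [771,223] [120,441] [767] [683] [320] → 5 disks.
Total size 3325 GB; any packing needs at least ⌈3325/1000⌉ = 4 disks.
An optimal packing achieves that bound: [771,223] [767,120] [683] [441,320] → 4 disks.
Excess: 5 − 4 = 1.

1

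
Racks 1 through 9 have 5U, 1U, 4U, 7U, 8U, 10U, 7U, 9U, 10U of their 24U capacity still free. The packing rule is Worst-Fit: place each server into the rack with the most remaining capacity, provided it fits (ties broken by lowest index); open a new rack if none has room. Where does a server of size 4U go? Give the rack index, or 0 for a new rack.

Racks with room: rack 1 (5U), rack 3 (4U), rack 4 (7U), rack 5 (8U), rack 6 (10U), rack 7 (7U), rack 8 (9U), rack 9 (10U).
Most room is rack 6 with 10U free.

6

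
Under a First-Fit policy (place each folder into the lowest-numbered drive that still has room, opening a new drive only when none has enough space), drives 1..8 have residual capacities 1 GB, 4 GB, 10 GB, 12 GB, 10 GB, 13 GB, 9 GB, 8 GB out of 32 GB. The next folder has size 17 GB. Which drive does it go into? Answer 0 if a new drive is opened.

No drive has ≥ 17 GB free, so a new drive is opened.

0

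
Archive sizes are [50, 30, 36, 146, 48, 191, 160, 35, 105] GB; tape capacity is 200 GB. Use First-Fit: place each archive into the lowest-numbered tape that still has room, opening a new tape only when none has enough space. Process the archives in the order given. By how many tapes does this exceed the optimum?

First-Fit: [50,30,36,48,35] [146] [191] [160] [105] → 5 tapes.
Total size 801 GB; any packing needs at least ⌈801/200⌉ = 5 tapes.
So 5 is already optimal.

0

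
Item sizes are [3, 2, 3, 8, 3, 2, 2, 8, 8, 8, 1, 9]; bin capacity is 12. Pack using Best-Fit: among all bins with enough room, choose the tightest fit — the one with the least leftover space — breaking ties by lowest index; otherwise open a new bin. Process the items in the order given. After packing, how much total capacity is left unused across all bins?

Put 3 in bin 1; 9 remain.
Put 2 in bin 1; 7 remain.
Put 3 in bin 1; 4 remain.
Put 8 in bin 2; 4 remain.
Put 3 in bin 1; 1 remain.
Put 2 in bin 2; 2 remain.
Put 2 in bin 2; 0 remain.
Put 8 in bin 3; 4 remain.
Put 8 in bin 4; 4 remain.
Put 8 in bin 5; 4 remain.
Put 1 in bin 1; 0 remain.
Put 9 in bin 6; 3 remain.
6 bins × 12 = 72; used 57; unused 15.

15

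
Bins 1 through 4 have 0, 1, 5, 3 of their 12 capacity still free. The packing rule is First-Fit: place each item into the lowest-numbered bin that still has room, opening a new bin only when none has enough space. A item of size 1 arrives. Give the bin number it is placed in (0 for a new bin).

2

Bins with room: bin 2 (1), bin 3 (5), bin 4 (3).
The first with room is bin 2.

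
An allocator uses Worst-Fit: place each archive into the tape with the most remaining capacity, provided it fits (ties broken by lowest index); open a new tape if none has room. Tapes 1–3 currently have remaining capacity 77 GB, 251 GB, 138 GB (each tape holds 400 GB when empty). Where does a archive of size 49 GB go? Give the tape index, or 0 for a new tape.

Tapes with room: tape 1 (77 GB), tape 2 (251 GB), tape 3 (138 GB).
Most room is tape 2 with 251 GB free.

2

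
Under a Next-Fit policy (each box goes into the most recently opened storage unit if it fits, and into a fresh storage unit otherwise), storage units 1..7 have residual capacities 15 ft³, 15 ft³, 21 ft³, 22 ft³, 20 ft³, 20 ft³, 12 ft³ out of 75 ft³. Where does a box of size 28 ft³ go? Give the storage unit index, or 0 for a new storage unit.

Next-Fit only looks at storage unit 7, which has 12 ft³ free.
28 ft³ does not fit, so a new storage unit is opened.

0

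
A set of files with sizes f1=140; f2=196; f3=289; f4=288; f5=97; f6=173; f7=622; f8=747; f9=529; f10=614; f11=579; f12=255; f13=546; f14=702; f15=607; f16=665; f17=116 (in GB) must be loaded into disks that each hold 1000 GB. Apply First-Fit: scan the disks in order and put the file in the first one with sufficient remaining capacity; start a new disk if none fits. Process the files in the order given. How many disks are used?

10

disk 1: place f1 (140 GB), 860 GB left
disk 1: place f2 (196 GB), 664 GB left
disk 1: place f3 (289 GB), 375 GB left
disk 1: place f4 (288 GB), 87 GB left
disk 2: place f5 (97 GB), 903 GB left
disk 2: place f6 (173 GB), 730 GB left
disk 2: place f7 (622 GB), 108 GB left
disk 3: place f8 (747 GB), 253 GB left
disk 4: place f9 (529 GB), 471 GB left
disk 5: place f10 (614 GB), 386 GB left
disk 6: place f11 (579 GB), 421 GB left
disk 4: place f12 (255 GB), 216 GB left
disk 7: place f13 (546 GB), 454 GB left
disk 8: place f14 (702 GB), 298 GB left
disk 9: place f15 (607 GB), 393 GB left
disk 10: place f16 (665 GB), 335 GB left
disk 3: place f17 (116 GB), 137 GB left
Final disks: [140,196,289,288] [97,173,622] [747,116] [529,255] [614] [579] [546] [702] [607] [665].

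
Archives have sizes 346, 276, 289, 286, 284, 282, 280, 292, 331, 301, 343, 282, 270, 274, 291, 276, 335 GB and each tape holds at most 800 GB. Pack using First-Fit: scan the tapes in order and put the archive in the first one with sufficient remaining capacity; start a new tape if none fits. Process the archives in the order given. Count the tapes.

9 tapes

Put 346 GB in tape 1; 454 GB remain.
Put 276 GB in tape 1; 178 GB remain.
Put 289 GB in tape 2; 511 GB remain.
Put 286 GB in tape 2; 225 GB remain.
Put 284 GB in tape 3; 516 GB remain.
Put 282 GB in tape 3; 234 GB remain.
Put 280 GB in tape 4; 520 GB remain.
Put 292 GB in tape 4; 228 GB remain.
Put 331 GB in tape 5; 469 GB remain.
Put 301 GB in tape 5; 168 GB remain.
Put 343 GB in tape 6; 457 GB remain.
Put 282 GB in tape 6; 175 GB remain.
Put 270 GB in tape 7; 530 GB remain.
Put 274 GB in tape 7; 256 GB remain.
Put 291 GB in tape 8; 509 GB remain.
Put 276 GB in tape 8; 233 GB remain.
Put 335 GB in tape 9; 465 GB remain.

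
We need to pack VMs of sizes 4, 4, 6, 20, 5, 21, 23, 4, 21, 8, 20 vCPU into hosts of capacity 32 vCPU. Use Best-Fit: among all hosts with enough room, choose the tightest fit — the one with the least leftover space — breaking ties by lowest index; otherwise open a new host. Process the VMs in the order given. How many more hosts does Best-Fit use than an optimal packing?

Best-Fit: [4,4,6] [20,5,4] [21] [23,8] [21] [20] → 6 hosts.
Total size 136 vCPU; any packing needs at least ⌈136/32⌉ = 5 hosts.
An optimal packing achieves that bound: [23,8] [21,6,5] [21,4,4] [20,4] [20] → 5 hosts.
Excess: 6 − 5 = 1.

1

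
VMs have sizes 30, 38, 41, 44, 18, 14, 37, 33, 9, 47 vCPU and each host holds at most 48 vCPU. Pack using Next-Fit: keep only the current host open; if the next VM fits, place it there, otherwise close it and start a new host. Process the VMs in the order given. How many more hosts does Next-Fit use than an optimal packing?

1

Next-Fit: [30] [38] [41] [44] [18,14] [37] [33,9] [47] → 8 hosts.
Total size 311 vCPU; any packing needs at least ⌈311/48⌉ = 7 hosts.
An optimal packing achieves that bound: [47] [44] [41] [38,9] [37] [33,14] [30,18] → 7 hosts.
Excess: 8 − 7 = 1.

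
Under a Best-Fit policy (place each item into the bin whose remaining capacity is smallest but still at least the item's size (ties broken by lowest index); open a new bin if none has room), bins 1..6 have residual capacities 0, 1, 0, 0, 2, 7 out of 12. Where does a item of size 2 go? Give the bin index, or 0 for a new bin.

5

Bins with room: bin 5 (2), bin 6 (7).
Tightest fit is bin 5 with 2 free.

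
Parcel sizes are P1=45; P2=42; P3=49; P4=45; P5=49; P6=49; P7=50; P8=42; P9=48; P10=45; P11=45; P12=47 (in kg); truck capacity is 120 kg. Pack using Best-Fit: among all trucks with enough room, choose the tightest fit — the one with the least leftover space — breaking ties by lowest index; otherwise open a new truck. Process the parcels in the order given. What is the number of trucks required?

Put P1 (45 kg) in truck 1; 75 kg remain.
Put P2 (42 kg) in truck 1; 33 kg remain.
Put P3 (49 kg) in truck 2; 71 kg remain.
Put P4 (45 kg) in truck 2; 26 kg remain.
Put P5 (49 kg) in truck 3; 71 kg remain.
Put P6 (49 kg) in truck 3; 22 kg remain.
Put P7 (50 kg) in truck 4; 70 kg remain.
Put P8 (42 kg) in truck 4; 28 kg remain.
Put P9 (48 kg) in truck 5; 72 kg remain.
Put P10 (45 kg) in truck 5; 27 kg remain.
Put P11 (45 kg) in truck 6; 75 kg remain.
Put P12 (47 kg) in truck 6; 28 kg remain.

6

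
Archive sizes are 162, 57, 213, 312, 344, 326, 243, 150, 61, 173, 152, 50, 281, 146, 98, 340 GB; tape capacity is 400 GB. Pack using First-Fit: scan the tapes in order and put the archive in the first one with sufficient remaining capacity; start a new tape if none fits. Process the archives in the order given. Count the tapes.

tape 1: place 162 GB, 238 GB left
tape 1: place 57 GB, 181 GB left
tape 2: place 213 GB, 187 GB left
tape 3: place 312 GB, 88 GB left
tape 4: place 344 GB, 56 GB left
tape 5: place 326 GB, 74 GB left
tape 6: place 243 GB, 157 GB left
tape 1: place 150 GB, 31 GB left
tape 2: place 61 GB, 126 GB left
tape 7: place 173 GB, 227 GB left
tape 6: place 152 GB, 5 GB left
tape 2: place 50 GB, 76 GB left
tape 8: place 281 GB, 119 GB left
tape 7: place 146 GB, 81 GB left
tape 8: place 98 GB, 21 GB left
tape 9: place 340 GB, 60 GB left

9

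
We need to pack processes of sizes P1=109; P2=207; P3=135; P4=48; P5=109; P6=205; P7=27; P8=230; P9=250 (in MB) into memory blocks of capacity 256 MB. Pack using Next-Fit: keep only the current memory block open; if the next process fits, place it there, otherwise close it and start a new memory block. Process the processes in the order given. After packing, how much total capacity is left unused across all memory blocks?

472

Put P1 (109 MB) in memory block 1; 147 MB remain.
Put P2 (207 MB) in memory block 2; 49 MB remain.
Put P3 (135 MB) in memory block 3; 121 MB remain.
Put P4 (48 MB) in memory block 3; 73 MB remain.
Put P5 (109 MB) in memory block 4; 147 MB remain.
Put P6 (205 MB) in memory block 5; 51 MB remain.
Put P7 (27 MB) in memory block 5; 24 MB remain.
Put P8 (230 MB) in memory block 6; 26 MB remain.
Put P9 (250 MB) in memory block 7; 6 MB remain.
7 memory blocks × 256 MB = 1792 MB; used 1320 MB; unused 472 MB.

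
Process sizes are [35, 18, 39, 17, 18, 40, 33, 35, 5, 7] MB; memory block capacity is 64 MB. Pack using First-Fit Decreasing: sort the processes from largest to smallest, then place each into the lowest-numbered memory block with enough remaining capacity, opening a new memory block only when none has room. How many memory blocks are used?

5 memory blocks

Sorted descending: 40, 39, 35, 35, 33, 18, 18, 17, 7, 5.
memory block 1: place 40 MB, 24 MB left
memory block 2: place 39 MB, 25 MB left
memory block 3: place 35 MB, 29 MB left
memory block 4: place 35 MB, 29 MB left
memory block 5: place 33 MB, 31 MB left
memory block 1: place 18 MB, 6 MB left
memory block 2: place 18 MB, 7 MB left
memory block 3: place 17 MB, 12 MB left
memory block 2: place 7 MB, 0 MB left
memory block 1: place 5 MB, 1 MB left
Final memory blocks: [40,18,5] [39,18,7] [35,17] [35] [33].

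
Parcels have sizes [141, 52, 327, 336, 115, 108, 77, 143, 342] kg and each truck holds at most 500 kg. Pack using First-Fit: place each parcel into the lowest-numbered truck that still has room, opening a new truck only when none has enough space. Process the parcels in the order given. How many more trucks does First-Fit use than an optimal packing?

First-Fit: [141,52,115,108,77] [327,143] [336] [342] → 4 trucks.
Total size 1641 kg; any packing needs at least ⌈1641/500⌉ = 4 trucks.
So 4 is already optimal.

0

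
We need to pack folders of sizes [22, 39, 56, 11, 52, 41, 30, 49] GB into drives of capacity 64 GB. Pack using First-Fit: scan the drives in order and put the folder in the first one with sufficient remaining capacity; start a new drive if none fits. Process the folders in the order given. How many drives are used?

22 GB → drive 1 (remaining 42 GB)
39 GB → drive 1 (remaining 3 GB)
56 GB → drive 2 (remaining 8 GB)
11 GB → drive 3 (remaining 53 GB)
52 GB → drive 3 (remaining 1 GB)
41 GB → drive 4 (remaining 23 GB)
30 GB → drive 5 (remaining 34 GB)
49 GB → drive 6 (remaining 15 GB)

6 drives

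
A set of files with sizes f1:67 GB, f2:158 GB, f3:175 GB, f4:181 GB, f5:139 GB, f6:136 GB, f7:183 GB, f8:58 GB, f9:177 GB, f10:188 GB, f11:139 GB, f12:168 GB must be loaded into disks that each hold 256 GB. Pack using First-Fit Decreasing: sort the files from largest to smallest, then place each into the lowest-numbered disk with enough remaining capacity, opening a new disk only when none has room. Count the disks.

Sorted descending: 188, 183, 181, 177, 175, 168, 158, 139, 139, 136, 67, 58.
Put 188 GB in disk 1; 68 GB remain.
Put 183 GB in disk 2; 73 GB remain.
Put 181 GB in disk 3; 75 GB remain.
Put 177 GB in disk 4; 79 GB remain.
Put 175 GB in disk 5; 81 GB remain.
Put 168 GB in disk 6; 88 GB remain.
Put 158 GB in disk 7; 98 GB remain.
Put 139 GB in disk 8; 117 GB remain.
Put 139 GB in disk 9; 117 GB remain.
Put 136 GB in disk 10; 120 GB remain.
Put 67 GB in disk 1; 1 GB remain.
Put 58 GB in disk 2; 15 GB remain.
Final disks: [188,67] [183,58] [181] [177] [175] [168] [158] [139] [139] [136].

10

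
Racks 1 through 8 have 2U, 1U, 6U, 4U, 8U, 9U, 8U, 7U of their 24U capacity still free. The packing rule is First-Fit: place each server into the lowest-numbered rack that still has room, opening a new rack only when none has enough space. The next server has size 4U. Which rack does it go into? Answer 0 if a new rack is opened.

Racks with room: rack 3 (6U), rack 4 (4U), rack 5 (8U), rack 6 (9U), rack 7 (8U), rack 8 (7U).
The first with room is rack 3.

3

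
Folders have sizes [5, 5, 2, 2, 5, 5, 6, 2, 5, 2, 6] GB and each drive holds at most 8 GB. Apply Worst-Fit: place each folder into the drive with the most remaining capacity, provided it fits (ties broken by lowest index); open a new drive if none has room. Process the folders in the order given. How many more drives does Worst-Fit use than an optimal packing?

0

Worst-Fit: [5,2] [5,2] [5,2] [5,2] [6] [5] [6] → 7 drives.
7 folders exceed 4 GB (half the capacity), and no two of those can share a drive, so at least 7 drives are needed.
So 7 is already optimal.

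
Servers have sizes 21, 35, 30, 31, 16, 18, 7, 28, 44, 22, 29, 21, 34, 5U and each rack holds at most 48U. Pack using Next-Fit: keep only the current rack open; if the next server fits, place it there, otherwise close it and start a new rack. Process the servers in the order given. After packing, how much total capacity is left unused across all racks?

21U → rack 1 (remaining 27U)
35U → rack 2 (remaining 13U)
30U → rack 3 (remaining 18U)
31U → rack 4 (remaining 17U)
16U → rack 4 (remaining 1U)
18U → rack 5 (remaining 30U)
7U → rack 5 (remaining 23U)
28U → rack 6 (remaining 20U)
44U → rack 7 (remaining 4U)
22U → rack 8 (remaining 26U)
29U → rack 9 (remaining 19U)
21U → rack 10 (remaining 27U)
34U → rack 11 (remaining 14U)
5U → rack 11 (remaining 9U)
11 racks × 48U = 528U; used 341U; unused 187U.

187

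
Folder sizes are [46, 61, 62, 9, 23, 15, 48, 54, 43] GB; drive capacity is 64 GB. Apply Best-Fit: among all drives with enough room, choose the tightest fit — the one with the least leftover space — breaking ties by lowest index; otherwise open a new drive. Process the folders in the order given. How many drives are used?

46 GB → drive 1 (remaining 18 GB)
61 GB → drive 2 (remaining 3 GB)
62 GB → drive 3 (remaining 2 GB)
9 GB → drive 1 (remaining 9 GB)
23 GB → drive 4 (remaining 41 GB)
15 GB → drive 4 (remaining 26 GB)
48 GB → drive 5 (remaining 16 GB)
54 GB → drive 6 (remaining 10 GB)
43 GB → drive 7 (remaining 21 GB)
Final drives: [46,9] [61] [62] [23,15] [48] [54] [43].

7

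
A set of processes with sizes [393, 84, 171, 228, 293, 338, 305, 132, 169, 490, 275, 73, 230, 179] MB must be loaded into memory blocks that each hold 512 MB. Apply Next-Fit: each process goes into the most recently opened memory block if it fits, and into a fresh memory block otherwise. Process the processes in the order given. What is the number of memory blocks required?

9

393 MB → memory block 1 (remaining 119 MB)
84 MB → memory block 1 (remaining 35 MB)
171 MB → memory block 2 (remaining 341 MB)
228 MB → memory block 2 (remaining 113 MB)
293 MB → memory block 3 (remaining 219 MB)
338 MB → memory block 4 (remaining 174 MB)
305 MB → memory block 5 (remaining 207 MB)
132 MB → memory block 5 (remaining 75 MB)
169 MB → memory block 6 (remaining 343 MB)
490 MB → memory block 7 (remaining 22 MB)
275 MB → memory block 8 (remaining 237 MB)
73 MB → memory block 8 (remaining 164 MB)
230 MB → memory block 9 (remaining 282 MB)
179 MB → memory block 9 (remaining 103 MB)
Final memory blocks: [393,84] [171,228] [293] [338] [305,132] [169] [490] [275,73] [230,179].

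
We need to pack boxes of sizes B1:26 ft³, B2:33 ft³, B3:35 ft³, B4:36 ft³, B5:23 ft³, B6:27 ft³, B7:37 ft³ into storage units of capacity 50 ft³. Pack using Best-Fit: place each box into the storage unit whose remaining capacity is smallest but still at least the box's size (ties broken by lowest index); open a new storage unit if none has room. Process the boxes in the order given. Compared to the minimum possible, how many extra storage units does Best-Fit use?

0

Best-Fit: [26,23] [33] [35] [36] [27] [37] → 6 storage units.
6 boxes exceed 25 ft³ (half the capacity), and no two of those can share a storage unit, so at least 6 storage units are needed.
So 6 is already optimal.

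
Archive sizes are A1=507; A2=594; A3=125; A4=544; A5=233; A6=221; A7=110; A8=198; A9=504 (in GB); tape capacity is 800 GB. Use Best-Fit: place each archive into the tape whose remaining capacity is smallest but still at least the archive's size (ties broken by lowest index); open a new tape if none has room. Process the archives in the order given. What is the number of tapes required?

5 tapes

A1 (507 GB) → tape 1 (remaining 293 GB)
A2 (594 GB) → tape 2 (remaining 206 GB)
A3 (125 GB) → tape 2 (remaining 81 GB)
A4 (544 GB) → tape 3 (remaining 256 GB)
A5 (233 GB) → tape 3 (remaining 23 GB)
A6 (221 GB) → tape 1 (remaining 72 GB)
A7 (110 GB) → tape 4 (remaining 690 GB)
A8 (198 GB) → tape 4 (remaining 492 GB)
A9 (504 GB) → tape 5 (remaining 296 GB)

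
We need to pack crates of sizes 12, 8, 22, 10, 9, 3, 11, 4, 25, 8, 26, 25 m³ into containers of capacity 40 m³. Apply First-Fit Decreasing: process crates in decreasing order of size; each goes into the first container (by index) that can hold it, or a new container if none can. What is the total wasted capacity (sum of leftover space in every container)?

Sorted descending: 26, 25, 25, 22, 12, 11, 10, 9, 8, 8, 4, 3.
container 1: place 26 m³, 14 m³ left
container 2: place 25 m³, 15 m³ left
container 3: place 25 m³, 15 m³ left
container 4: place 22 m³, 18 m³ left
container 1: place 12 m³, 2 m³ left
container 2: place 11 m³, 4 m³ left
container 3: place 10 m³, 5 m³ left
container 4: place 9 m³, 9 m³ left
container 4: place 8 m³, 1 m³ left
container 5: place 8 m³, 32 m³ left
container 2: place 4 m³, 0 m³ left
container 3: place 3 m³, 2 m³ left
5 containers × 40 m³ = 200 m³; used 163 m³; unused 37 m³.

37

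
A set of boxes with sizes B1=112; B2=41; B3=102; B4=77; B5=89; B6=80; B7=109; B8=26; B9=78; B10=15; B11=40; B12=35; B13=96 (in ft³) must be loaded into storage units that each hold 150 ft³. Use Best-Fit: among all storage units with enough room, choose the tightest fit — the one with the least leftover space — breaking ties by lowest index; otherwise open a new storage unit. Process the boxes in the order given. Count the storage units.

8

B1 (112 ft³) → storage unit 1 (remaining 38 ft³)
B2 (41 ft³) → storage unit 2 (remaining 109 ft³)
B3 (102 ft³) → storage unit 2 (remaining 7 ft³)
B4 (77 ft³) → storage unit 3 (remaining 73 ft³)
B5 (89 ft³) → storage unit 4 (remaining 61 ft³)
B6 (80 ft³) → storage unit 5 (remaining 70 ft³)
B7 (109 ft³) → storage unit 6 (remaining 41 ft³)
B8 (26 ft³) → storage unit 1 (remaining 12 ft³)
B9 (78 ft³) → storage unit 7 (remaining 72 ft³)
B10 (15 ft³) → storage unit 6 (remaining 26 ft³)
B11 (40 ft³) → storage unit 4 (remaining 21 ft³)
B12 (35 ft³) → storage unit 5 (remaining 35 ft³)
B13 (96 ft³) → storage unit 8 (remaining 54 ft³)
Final storage units: [112,26] [41,102] [77] [89,40] [80,35] [109,15] [78] [96].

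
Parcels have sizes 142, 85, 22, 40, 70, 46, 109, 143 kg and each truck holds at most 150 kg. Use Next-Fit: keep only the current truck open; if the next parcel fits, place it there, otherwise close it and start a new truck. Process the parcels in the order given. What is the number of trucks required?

5 trucks

142 kg → truck 1 (remaining 8 kg)
85 kg → truck 2 (remaining 65 kg)
22 kg → truck 2 (remaining 43 kg)
40 kg → truck 2 (remaining 3 kg)
70 kg → truck 3 (remaining 80 kg)
46 kg → truck 3 (remaining 34 kg)
109 kg → truck 4 (remaining 41 kg)
143 kg → truck 5 (remaining 7 kg)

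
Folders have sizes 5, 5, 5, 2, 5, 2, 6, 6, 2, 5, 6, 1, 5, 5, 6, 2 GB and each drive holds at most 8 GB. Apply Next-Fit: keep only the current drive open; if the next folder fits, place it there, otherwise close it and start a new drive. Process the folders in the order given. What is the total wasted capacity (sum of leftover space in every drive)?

20

5 GB → drive 1 (remaining 3 GB)
5 GB → drive 2 (remaining 3 GB)
5 GB → drive 3 (remaining 3 GB)
2 GB → drive 3 (remaining 1 GB)
5 GB → drive 4 (remaining 3 GB)
2 GB → drive 4 (remaining 1 GB)
6 GB → drive 5 (remaining 2 GB)
6 GB → drive 6 (remaining 2 GB)
2 GB → drive 6 (remaining 0 GB)
5 GB → drive 7 (remaining 3 GB)
6 GB → drive 8 (remaining 2 GB)
1 GB → drive 8 (remaining 1 GB)
5 GB → drive 9 (remaining 3 GB)
5 GB → drive 10 (remaining 3 GB)
6 GB → drive 11 (remaining 2 GB)
2 GB → drive 11 (remaining 0 GB)
11 drives × 8 GB = 88 GB; used 68 GB; unused 20 GB.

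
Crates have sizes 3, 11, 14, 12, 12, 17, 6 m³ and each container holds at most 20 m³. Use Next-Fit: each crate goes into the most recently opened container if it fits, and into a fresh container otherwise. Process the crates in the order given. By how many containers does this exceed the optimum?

1

Next-Fit: [3,11] [14] [12] [12] [17] [6] → 6 containers.
5 crates exceed 10 m³ (half the capacity), and no two of those can share a container, so at least 5 containers are needed.
An optimal packing achieves that bound: [17,3] [14,6] [12] [12] [11] → 5 containers.
Excess: 6 − 5 = 1.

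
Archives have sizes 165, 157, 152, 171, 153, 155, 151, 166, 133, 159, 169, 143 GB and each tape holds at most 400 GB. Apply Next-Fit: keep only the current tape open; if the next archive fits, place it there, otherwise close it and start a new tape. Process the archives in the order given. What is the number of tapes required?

tape 1: place 165 GB, 235 GB left
tape 1: place 157 GB, 78 GB left
tape 2: place 152 GB, 248 GB left
tape 2: place 171 GB, 77 GB left
tape 3: place 153 GB, 247 GB left
tape 3: place 155 GB, 92 GB left
tape 4: place 151 GB, 249 GB left
tape 4: place 166 GB, 83 GB left
tape 5: place 133 GB, 267 GB left
tape 5: place 159 GB, 108 GB left
tape 6: place 169 GB, 231 GB left
tape 6: place 143 GB, 88 GB left

6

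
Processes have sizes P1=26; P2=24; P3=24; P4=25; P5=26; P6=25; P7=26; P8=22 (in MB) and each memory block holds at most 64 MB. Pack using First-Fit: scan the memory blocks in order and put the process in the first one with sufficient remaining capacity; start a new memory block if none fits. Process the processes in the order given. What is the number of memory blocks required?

memory block 1: place P1 (26 MB), 38 MB left
memory block 1: place P2 (24 MB), 14 MB left
memory block 2: place P3 (24 MB), 40 MB left
memory block 2: place P4 (25 MB), 15 MB left
memory block 3: place P5 (26 MB), 38 MB left
memory block 3: place P6 (25 MB), 13 MB left
memory block 4: place P7 (26 MB), 38 MB left
memory block 4: place P8 (22 MB), 16 MB left
Final memory blocks: [26,24] [24,25] [26,25] [26,22].

4 memory blocks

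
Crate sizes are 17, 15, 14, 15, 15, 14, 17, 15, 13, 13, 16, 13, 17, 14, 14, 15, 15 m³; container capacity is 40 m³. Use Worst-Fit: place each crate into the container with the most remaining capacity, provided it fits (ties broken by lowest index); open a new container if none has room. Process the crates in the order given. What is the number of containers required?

17 m³ → container 1 (remaining 23 m³)
15 m³ → container 1 (remaining 8 m³)
14 m³ → container 2 (remaining 26 m³)
15 m³ → container 2 (remaining 11 m³)
15 m³ → container 3 (remaining 25 m³)
14 m³ → container 3 (remaining 11 m³)
17 m³ → container 4 (remaining 23 m³)
15 m³ → container 4 (remaining 8 m³)
13 m³ → container 5 (remaining 27 m³)
13 m³ → container 5 (remaining 14 m³)
16 m³ → container 6 (remaining 24 m³)
13 m³ → container 6 (remaining 11 m³)
17 m³ → container 7 (remaining 23 m³)
14 m³ → container 7 (remaining 9 m³)
14 m³ → container 5 (remaining 0 m³)
15 m³ → container 8 (remaining 25 m³)
15 m³ → container 8 (remaining 10 m³)

8 containers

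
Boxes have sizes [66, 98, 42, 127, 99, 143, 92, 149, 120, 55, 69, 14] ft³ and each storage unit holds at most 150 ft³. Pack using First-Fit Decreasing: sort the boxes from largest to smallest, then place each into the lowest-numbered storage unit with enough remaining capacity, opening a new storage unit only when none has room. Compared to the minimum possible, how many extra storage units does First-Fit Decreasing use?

First-Fit Decreasing: [149] [143] [127,14] [120] [99,42] [98] [92,55] [69,66] → 8 storage units.
Total size 1074 ft³; any packing needs at least ⌈1074/150⌉ = 8 storage units.
So 8 is already optimal.

0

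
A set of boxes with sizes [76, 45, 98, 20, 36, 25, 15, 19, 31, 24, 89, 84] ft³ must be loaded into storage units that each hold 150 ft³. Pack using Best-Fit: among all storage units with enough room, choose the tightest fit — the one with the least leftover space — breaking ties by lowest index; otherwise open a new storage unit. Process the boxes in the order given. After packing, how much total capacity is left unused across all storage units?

storage unit 1: place 76 ft³, 74 ft³ left
storage unit 1: place 45 ft³, 29 ft³ left
storage unit 2: place 98 ft³, 52 ft³ left
storage unit 1: place 20 ft³, 9 ft³ left
storage unit 2: place 36 ft³, 16 ft³ left
storage unit 3: place 25 ft³, 125 ft³ left
storage unit 2: place 15 ft³, 1 ft³ left
storage unit 3: place 19 ft³, 106 ft³ left
storage unit 3: place 31 ft³, 75 ft³ left
storage unit 3: place 24 ft³, 51 ft³ left
storage unit 4: place 89 ft³, 61 ft³ left
storage unit 5: place 84 ft³, 66 ft³ left
5 storage units × 150 ft³ = 750 ft³; used 562 ft³; unused 188 ft³.

188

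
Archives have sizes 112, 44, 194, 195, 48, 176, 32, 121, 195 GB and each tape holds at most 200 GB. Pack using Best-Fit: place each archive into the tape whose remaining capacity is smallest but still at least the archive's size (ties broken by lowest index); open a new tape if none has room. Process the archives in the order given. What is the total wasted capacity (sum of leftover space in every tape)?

112 GB → tape 1 (remaining 88 GB)
44 GB → tape 1 (remaining 44 GB)
194 GB → tape 2 (remaining 6 GB)
195 GB → tape 3 (remaining 5 GB)
48 GB → tape 4 (remaining 152 GB)
176 GB → tape 5 (remaining 24 GB)
32 GB → tape 1 (remaining 12 GB)
121 GB → tape 4 (remaining 31 GB)
195 GB → tape 6 (remaining 5 GB)
6 tapes × 200 GB = 1200 GB; used 1117 GB; unused 83 GB.

83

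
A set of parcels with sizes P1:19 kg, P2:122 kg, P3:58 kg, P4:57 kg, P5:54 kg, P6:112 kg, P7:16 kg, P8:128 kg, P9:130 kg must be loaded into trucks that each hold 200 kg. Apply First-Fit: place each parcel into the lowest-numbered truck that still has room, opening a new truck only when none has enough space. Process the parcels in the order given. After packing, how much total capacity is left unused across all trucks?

Put P1 (19 kg) in truck 1; 181 kg remain.
Put P2 (122 kg) in truck 1; 59 kg remain.
Put P3 (58 kg) in truck 1; 1 kg remain.
Put P4 (57 kg) in truck 2; 143 kg remain.
Put P5 (54 kg) in truck 2; 89 kg remain.
Put P6 (112 kg) in truck 3; 88 kg remain.
Put P7 (16 kg) in truck 2; 73 kg remain.
Put P8 (128 kg) in truck 4; 72 kg remain.
Put P9 (130 kg) in truck 5; 70 kg remain.
5 trucks × 200 kg = 1000 kg; used 696 kg; unused 304 kg.

304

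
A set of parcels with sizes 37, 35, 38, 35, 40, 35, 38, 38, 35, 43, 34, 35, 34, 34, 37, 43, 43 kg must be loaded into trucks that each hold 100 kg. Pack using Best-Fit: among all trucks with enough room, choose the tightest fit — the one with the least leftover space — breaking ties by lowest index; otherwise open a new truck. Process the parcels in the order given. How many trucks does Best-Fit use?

37 kg → truck 1 (remaining 63 kg)
35 kg → truck 1 (remaining 28 kg)
38 kg → truck 2 (remaining 62 kg)
35 kg → truck 2 (remaining 27 kg)
40 kg → truck 3 (remaining 60 kg)
35 kg → truck 3 (remaining 25 kg)
38 kg → truck 4 (remaining 62 kg)
38 kg → truck 4 (remaining 24 kg)
35 kg → truck 5 (remaining 65 kg)
43 kg → truck 5 (remaining 22 kg)
34 kg → truck 6 (remaining 66 kg)
35 kg → truck 6 (remaining 31 kg)
34 kg → truck 7 (remaining 66 kg)
34 kg → truck 7 (remaining 32 kg)
37 kg → truck 8 (remaining 63 kg)
43 kg → truck 8 (remaining 20 kg)
43 kg → truck 9 (remaining 57 kg)

9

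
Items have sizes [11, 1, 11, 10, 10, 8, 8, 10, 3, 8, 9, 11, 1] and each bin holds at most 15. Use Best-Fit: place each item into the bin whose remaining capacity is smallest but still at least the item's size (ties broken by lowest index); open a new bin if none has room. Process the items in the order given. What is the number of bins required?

10 bins

11 → bin 1 (remaining 4)
1 → bin 1 (remaining 3)
11 → bin 2 (remaining 4)
10 → bin 3 (remaining 5)
10 → bin 4 (remaining 5)
8 → bin 5 (remaining 7)
8 → bin 6 (remaining 7)
10 → bin 7 (remaining 5)
3 → bin 1 (remaining 0)
8 → bin 8 (remaining 7)
9 → bin 9 (remaining 6)
11 → bin 10 (remaining 4)
1 → bin 2 (remaining 3)
Final bins: [11,1,3] [11,1] [10] [10] [8] [8] [10] [8] [9] [11].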